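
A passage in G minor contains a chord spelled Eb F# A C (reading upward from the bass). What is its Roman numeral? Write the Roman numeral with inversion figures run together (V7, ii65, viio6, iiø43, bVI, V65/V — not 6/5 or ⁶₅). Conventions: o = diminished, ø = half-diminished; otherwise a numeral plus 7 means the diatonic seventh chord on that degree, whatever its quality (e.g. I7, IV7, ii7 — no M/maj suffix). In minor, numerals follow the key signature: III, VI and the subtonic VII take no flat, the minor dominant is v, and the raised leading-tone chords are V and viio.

viio42

Stacked in thirds the chord is F#-A-C-Eb: a fully diminished seventh chord on F#.
In G minor, F# is the leading tone; the diatonic fully diminished seventh chord there is viio7.
With Eb in the bass the chord is in third inversion, so the figured bass is 42.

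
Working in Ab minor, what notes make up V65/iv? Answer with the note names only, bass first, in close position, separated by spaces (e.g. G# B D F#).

C Eb Gb Ab

The slash means an applied dominant: we want the dominant of iv. In Ab minor, iv is Db minor, and its dominant is built on Ab.
Building a dominant seventh chord on Ab gives Ab-C-Eb-Gb.
With the 65 figure the chord is in first inversion; from the bass C upward in close position it reads C-Eb-Gb-Ab.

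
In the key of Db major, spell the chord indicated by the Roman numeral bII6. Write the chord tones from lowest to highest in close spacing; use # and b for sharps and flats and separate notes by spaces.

Gb Bbb Ebb

Scale degree 2 in Db major is Eb; lowering it a half step gives Ebb. bII6 is the Neapolitan sixth — a major triad on the lowered second degree, here in its customary first inversion.
So the chord is Ebb-Gb-Bbb, a major triad.
The figured bass 6 indicates first inversion, placing the third (Gb) in the bass: Gb-Bbb-Ebb.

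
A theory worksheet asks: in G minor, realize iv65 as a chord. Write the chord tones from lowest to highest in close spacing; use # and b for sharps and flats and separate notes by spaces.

In G minor, scale degree 4 is C, and the diatonic chord built there is a minor seventh chord.
That chord is spelled C-Eb-G-Bb.
With the 65 figure the chord is in first inversion; from the bass Eb upward in close position it reads Eb-G-Bb-C.

Eb G Bb C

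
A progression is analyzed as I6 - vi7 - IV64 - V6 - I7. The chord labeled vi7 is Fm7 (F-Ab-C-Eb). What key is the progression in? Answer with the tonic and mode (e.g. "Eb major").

The chord Fm7 is a minor seventh chord rooted on F; its label is vi7.
vi7 on F implies F is the submediant; that puts the tonic at Ab, and the lowercase numeral fits major mode.

Ab major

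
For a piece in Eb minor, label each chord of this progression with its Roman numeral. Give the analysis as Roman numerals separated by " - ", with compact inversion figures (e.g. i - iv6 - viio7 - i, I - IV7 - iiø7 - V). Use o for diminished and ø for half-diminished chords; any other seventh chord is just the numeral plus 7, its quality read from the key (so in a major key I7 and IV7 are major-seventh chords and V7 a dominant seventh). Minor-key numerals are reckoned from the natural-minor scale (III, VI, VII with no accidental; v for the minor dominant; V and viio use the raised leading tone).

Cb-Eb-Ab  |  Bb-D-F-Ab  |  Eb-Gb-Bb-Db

iv6 - V7 - i7

Cb-Eb-Ab: minor triad on Ab = scale degree 4 → iv6.
Bb-D-F-Ab has root Bb, degree 5 in Eb minor, so V7.
Eb-Gb-Bb-Db: root Eb is the tonic; minor seventh chord there is i7.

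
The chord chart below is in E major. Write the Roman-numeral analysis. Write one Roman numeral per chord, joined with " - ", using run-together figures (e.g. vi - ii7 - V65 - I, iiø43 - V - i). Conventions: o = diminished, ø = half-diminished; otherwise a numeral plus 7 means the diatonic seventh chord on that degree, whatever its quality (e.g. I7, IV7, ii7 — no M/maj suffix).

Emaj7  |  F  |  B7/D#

Emaj7 has root E, degree 1 in E major, so I7.
F: major triad on F — chromatic; F is the lowered second degree, so this is the Neapolitan chord, bII.
B7/D#: root B is the dominant; dominant seventh chord there is V65.

I7 - bII - V65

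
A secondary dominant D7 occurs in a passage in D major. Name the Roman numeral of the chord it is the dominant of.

The chord is a dominant seventh chord on D.
A dominant resolves down a perfect fifth: D → G. In D major, G is scale degree 4, i.e. IV.

IV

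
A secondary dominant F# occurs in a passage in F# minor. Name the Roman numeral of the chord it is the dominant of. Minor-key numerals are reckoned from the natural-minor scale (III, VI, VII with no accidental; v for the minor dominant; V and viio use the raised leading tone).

iv

The chord is a major triad on F#.
A dominant resolves down a perfect fifth: F# → B. In F# minor, B is scale degree 4, i.e. iv.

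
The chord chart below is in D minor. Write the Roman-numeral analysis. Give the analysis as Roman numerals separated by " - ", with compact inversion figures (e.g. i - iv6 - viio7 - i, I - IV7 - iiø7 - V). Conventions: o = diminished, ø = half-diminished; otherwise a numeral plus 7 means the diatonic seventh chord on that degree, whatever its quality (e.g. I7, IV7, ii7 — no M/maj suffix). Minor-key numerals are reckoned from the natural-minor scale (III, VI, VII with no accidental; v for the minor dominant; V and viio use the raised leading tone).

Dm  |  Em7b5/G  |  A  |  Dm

i - iiø65 - V - i

Dm has root D, degree 1 in D minor, so i.
Em7b5/G: root E is the supertonic; half-diminished seventh chord there is iiø65.
A: major triad on A = scale degree 5 → V.
Dm has root D, degree 1 in D minor, so i.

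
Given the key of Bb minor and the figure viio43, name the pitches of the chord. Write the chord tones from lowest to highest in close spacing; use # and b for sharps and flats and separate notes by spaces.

Eb Gb A C

In Bb minor, the leading-tone chord is built on the raised seventh degree, A.
Stacking thirds from A gives A-C-Eb-Gb.
The figured bass 43 indicates second inversion, placing the fifth (Eb) in the bass: Eb-Gb-A-C.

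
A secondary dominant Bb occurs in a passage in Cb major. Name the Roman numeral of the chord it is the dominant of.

The chord is a major triad on Bb.
A dominant resolves down a perfect fifth: Bb → Eb. In Cb major, Eb is scale degree 3, i.e. iii.

iii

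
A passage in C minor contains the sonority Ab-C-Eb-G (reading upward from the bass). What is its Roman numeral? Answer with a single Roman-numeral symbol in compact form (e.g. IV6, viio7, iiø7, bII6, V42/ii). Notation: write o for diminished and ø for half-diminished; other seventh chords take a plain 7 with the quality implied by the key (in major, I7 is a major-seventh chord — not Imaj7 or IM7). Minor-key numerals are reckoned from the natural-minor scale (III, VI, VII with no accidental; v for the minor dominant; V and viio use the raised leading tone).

VI7

Stacked in thirds the chord is Ab-C-Eb-G: a major seventh chord on Ab.
In C minor, Ab is the submediant; the diatonic major seventh chord there is VI7.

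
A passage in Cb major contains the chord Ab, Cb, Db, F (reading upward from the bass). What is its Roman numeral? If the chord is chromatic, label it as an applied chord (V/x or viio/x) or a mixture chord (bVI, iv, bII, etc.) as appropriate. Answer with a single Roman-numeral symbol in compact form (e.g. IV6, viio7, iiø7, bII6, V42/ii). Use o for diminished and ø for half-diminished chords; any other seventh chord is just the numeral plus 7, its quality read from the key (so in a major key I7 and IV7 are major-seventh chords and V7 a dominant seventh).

V43/V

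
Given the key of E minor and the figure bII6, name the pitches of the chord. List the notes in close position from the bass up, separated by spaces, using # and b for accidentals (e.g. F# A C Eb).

A C F

Scale degree 2 in E minor is F#; lowering it a half step gives F. bII6 is the Neapolitan sixth — a major triad on the lowered second degree, here in its customary first inversion.
So the chord is F-A-C, a major triad.
With the 6 figure the chord is in first inversion; from the bass A upward in close position it reads A-C-F.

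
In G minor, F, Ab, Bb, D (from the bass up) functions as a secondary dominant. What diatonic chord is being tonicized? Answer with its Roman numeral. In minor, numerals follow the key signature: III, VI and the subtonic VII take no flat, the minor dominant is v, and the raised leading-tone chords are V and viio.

VI

The chord is a dominant seventh chord on Bb.
A dominant resolves down a perfect fifth: Bb → Eb. In G minor, Eb is scale degree 6, i.e. VI.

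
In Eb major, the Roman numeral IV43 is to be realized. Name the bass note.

Eb

IV in Eb major has root Ab; the chord is Ab-C-Eb-G.
The figure 43 means second inversion — the fifth is in the bass.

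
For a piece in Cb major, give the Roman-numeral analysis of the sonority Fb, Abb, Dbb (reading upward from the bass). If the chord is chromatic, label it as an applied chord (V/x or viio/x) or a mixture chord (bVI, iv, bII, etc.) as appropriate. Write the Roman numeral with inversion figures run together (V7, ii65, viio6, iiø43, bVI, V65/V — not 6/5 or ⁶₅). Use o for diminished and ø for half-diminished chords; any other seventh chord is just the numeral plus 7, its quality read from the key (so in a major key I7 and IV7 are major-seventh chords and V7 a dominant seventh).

Stacked in thirds the chord is Dbb-Fb-Abb: a major triad on Dbb.
Dbb is the lowered second degree of Cb major (diatonic 2 would be Db). This is the Neapolitan sixth — a major triad on the lowered second degree, here in its customary first inversion.
With Fb in the bass the chord is in first inversion, so the figured bass is 6.

bII6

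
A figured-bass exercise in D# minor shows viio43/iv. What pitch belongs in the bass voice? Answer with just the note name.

The applied chord viio43/iv is rooted on F##: F##-A#-C#-E.
The figure 43 means second inversion — the fifth is in the bass.

C#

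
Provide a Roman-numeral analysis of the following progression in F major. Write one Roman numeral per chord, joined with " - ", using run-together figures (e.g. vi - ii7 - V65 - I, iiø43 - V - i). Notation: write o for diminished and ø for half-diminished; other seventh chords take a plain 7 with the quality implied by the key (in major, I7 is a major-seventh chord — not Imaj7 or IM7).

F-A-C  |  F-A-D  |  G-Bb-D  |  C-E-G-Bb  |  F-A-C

F-A-C has root F, degree 1 in F major, so I.
F-A-D: root D is the submediant; minor triad there is vi6.
G-Bb-D: root G is the supertonic; minor triad there is ii.
C-E-G-Bb: root C is the dominant; dominant seventh chord there is V7.
F-A-C: major triad on F = scale degree 1 → I.

I - vi6 - ii - V7 - I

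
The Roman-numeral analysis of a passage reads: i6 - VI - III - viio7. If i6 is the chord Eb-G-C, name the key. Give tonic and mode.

The anchor chord is a minor triad on C, labeled i6.
If C is scale degree 1 and the mode makes that degree carry a minor triad, the tonic is C and the mode is minor.

C minor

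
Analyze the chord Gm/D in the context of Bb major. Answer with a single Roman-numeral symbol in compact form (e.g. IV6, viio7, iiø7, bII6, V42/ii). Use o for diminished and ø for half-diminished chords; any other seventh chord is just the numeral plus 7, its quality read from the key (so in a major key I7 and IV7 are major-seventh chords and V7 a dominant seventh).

The pitches G-Bb-D form a minor triad rooted on G.
G is scale degree 6 in Bb major, and a minor triad on that degree is written vi.
With D in the bass the chord is in second inversion, so the figured bass is 64.

vi64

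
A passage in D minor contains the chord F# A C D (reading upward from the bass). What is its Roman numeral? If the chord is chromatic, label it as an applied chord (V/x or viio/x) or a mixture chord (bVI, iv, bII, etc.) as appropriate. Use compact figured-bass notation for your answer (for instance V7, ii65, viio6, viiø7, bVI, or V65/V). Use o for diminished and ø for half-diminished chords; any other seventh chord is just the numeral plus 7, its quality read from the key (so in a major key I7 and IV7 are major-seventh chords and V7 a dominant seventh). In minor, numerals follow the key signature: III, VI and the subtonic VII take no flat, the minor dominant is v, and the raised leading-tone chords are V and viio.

The pitches D-F#-A-C form a dominant seventh chord rooted on D.
D is not a diatonic chord root with this quality in D minor, but it lies a perfect fifth above G (iv), so the chord functions as an applied dominant of iv.
With F# in the bass the chord is in first inversion, so the figured bass is 65.

V65/iv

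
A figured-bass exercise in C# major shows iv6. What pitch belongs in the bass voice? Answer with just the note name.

iv in C# major has root F#; the chord is F#-A-C#.
The figure 6 means first inversion — the third is in the bass.

A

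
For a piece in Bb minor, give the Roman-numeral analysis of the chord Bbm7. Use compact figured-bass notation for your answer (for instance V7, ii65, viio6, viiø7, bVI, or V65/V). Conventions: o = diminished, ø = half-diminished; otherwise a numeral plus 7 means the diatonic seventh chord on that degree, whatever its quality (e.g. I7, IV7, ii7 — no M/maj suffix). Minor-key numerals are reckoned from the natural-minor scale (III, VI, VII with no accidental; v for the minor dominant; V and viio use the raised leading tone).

The pitches Bb-Db-F-Ab form a minor seventh chord rooted on Bb.
Bb is scale degree 1 in Bb minor, and a minor seventh chord on that degree is written i7.

i7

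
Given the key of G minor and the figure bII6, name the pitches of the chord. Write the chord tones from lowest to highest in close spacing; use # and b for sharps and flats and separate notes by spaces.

Scale degree 2 in G minor is A; lowering it a half step gives Ab. bII6 is the Neapolitan sixth — a major triad on the lowered second degree, here in its customary first inversion.
So the chord is Ab-C-Eb.
The figured bass 6 indicates first inversion, placing the third (C) in the bass: C-Eb-Ab.

C Eb Ab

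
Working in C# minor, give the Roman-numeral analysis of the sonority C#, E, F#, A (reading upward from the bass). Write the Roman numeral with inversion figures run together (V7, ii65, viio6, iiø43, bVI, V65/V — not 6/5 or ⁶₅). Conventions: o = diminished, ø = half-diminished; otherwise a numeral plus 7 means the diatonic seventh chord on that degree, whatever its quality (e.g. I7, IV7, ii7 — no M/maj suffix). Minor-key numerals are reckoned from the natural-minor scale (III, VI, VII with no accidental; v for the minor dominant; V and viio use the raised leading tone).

iv43

Stacked in thirds the chord is F#-A-C#-E: a minor seventh chord on F#.
In C# minor, F# is the subdominant; the diatonic minor seventh chord there is iv7.
With C# in the bass the chord is in second inversion, so the figured bass is 43.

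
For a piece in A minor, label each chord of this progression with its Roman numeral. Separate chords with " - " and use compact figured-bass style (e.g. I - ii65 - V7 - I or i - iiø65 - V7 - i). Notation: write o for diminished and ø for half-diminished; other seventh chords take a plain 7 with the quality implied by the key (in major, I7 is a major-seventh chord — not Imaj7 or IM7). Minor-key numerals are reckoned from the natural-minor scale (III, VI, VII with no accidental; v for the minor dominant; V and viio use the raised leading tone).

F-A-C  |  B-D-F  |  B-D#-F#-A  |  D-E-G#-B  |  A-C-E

VI - iio - V7/V - V42 - i

F-A-C: major triad on F = scale degree 6 → VI.
B-D-F: root B is the supertonic; diminished triad there is iio.
B-D#-F#-A is the secondary dominant of V (dominant seventh chord on B): V7/V.
D-E-G#-B: dominant seventh chord on E = scale degree 5 → V42.
A-C-E: minor triad on A = scale degree 1 → i.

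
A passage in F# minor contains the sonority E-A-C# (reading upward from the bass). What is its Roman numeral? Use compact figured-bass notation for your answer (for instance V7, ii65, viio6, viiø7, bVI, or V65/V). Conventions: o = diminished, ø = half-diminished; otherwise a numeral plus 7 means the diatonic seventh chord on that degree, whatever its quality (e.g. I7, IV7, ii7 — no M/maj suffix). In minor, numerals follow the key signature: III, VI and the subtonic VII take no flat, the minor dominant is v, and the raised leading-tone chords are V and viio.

The pitches A-C#-E form a major triad rooted on A.
In F# minor, A is the mediant; the diatonic major triad there is III.
With E in the bass the chord is in second inversion, so the figured bass is 64.

III64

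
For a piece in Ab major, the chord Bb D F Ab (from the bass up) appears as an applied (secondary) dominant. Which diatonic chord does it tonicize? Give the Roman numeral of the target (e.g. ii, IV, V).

V

The chord is a dominant seventh chord on Bb.
A dominant resolves down a perfect fifth: Bb → Eb. In Ab major, Eb is scale degree 5, i.e. V.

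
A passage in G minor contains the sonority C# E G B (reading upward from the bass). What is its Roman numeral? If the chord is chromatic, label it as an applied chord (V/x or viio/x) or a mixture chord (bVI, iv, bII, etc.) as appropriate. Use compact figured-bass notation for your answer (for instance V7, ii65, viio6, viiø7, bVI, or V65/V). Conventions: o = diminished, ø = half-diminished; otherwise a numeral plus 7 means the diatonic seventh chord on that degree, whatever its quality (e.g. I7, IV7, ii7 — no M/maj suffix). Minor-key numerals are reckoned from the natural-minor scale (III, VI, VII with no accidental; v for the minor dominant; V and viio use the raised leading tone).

The pitches C#-E-G-B form a half-diminished seventh chord rooted on C#.
C# sits a half step below D (V in G minor); a diminished chord there is the applied leading-tone chord of V.

viiø7/V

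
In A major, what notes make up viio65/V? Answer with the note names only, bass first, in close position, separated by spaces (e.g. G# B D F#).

The slash marks an applied leading-tone chord: viio of V. In A major, V is E, so the leading tone to it is D#, a half step below.
Building a fully diminished seventh chord on D# gives D#-F#-A-C.
With the 65 figure the chord is in first inversion; from the bass F# upward in close position it reads F#-A-C-D#.

F# A C D#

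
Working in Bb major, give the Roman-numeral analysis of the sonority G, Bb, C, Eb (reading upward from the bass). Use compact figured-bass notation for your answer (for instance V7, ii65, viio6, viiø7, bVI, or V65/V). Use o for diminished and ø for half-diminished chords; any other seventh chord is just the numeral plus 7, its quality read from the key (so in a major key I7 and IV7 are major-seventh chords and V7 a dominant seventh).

The pitches C-Eb-G-Bb form a minor seventh chord rooted on C.
C is scale degree 2 in Bb major, and a minor seventh chord on that degree is written ii7.
With G in the bass the chord is in second inversion, so the figured bass is 43.

ii43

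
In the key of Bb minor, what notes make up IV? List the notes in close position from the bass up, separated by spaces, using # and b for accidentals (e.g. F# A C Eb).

IV is the major subdominant, borrowed from the parallel major. In Bb minor that root is Eb.
So the chord is Eb-G-Bb.

Eb G Bb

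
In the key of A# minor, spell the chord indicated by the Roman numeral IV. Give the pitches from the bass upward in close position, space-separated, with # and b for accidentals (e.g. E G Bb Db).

D# F## A#

IV is the major subdominant, borrowed from the parallel major. In A# minor that root is D#.
So the chord is D#-F##-A#.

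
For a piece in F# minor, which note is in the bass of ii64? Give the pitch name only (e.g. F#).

ii in F# minor has root G#; the chord is G#-B-D#.
The figure 64 means second inversion — the fifth is in the bass.

D#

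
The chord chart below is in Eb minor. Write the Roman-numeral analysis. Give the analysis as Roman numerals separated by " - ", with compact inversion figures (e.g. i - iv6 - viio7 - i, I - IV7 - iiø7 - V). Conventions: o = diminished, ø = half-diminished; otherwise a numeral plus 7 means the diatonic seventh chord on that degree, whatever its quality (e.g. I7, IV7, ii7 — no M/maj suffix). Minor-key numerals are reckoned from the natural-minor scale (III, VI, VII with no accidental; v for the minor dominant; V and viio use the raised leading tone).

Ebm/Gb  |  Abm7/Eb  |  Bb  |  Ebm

Ebm/Gb: root Eb is the tonic; minor triad there is i6.
Abm7/Eb: minor seventh chord on Ab = scale degree 4 → iv43.
Bb has root Bb, degree 5 in Eb minor, so V.
Ebm: root Eb is the tonic; minor triad there is i.

i6 - iv43 - V - i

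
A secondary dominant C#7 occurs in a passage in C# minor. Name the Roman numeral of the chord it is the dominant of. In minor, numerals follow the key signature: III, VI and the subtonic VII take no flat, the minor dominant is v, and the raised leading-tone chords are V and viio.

The chord is a dominant seventh chord on C#.
A dominant resolves down a perfect fifth: C# → F#. In C# minor, F# is scale degree 4, i.e. iv.

iv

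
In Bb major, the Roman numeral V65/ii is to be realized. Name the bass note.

B

The applied chord V65/ii is rooted on G: G-B-D-F.
The figure 65 means first inversion — the third is in the bass.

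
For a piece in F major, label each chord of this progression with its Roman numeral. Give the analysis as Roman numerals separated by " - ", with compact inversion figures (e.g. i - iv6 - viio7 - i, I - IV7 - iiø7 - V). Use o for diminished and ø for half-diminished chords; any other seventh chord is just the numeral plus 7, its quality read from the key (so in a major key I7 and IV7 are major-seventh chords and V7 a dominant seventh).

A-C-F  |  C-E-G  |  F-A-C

I6 - V - I

A-C-F has root F, degree 1 in F major, so I6.
C-E-G: major triad on C = scale degree 5 → V.
F-A-C has root F, degree 1 in F major, so I.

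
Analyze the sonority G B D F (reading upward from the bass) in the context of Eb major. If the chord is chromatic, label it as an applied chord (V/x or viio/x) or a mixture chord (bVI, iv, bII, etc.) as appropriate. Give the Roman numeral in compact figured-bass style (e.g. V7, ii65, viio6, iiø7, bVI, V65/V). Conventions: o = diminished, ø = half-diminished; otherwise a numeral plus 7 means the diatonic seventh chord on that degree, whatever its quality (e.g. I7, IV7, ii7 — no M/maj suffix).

V7/vi

Stacked in thirds the chord is G-B-D-F: a dominant seventh chord on G.
G is not a diatonic chord root with this quality in Eb major, but it lies a perfect fifth above C (vi), so the chord functions as an applied dominant of vi.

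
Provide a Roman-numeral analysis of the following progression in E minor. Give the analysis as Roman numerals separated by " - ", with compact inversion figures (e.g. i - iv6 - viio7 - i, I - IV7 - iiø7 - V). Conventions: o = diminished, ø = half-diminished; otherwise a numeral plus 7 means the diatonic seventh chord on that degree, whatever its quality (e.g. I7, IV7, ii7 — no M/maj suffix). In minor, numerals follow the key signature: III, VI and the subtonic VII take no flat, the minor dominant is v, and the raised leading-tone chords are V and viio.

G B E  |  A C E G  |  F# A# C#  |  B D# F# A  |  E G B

i6 - iv7 - V/V - V7 - i

G-B-E: root E is the tonic; minor triad there is i6.
A-C-E-G has root A, degree 4 in E minor, so iv7.
F#-A#-C#: chromatic; F# is V of V, so V/V.
B-D#-F#-A: root B is the dominant; dominant seventh chord there is V7.
E-G-B: minor triad on E = scale degree 1 → i.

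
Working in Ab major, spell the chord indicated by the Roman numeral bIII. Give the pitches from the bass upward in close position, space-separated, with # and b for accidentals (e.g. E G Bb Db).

Scale degree 3 in Ab major is C; lowering it a half step gives Cb. bIII is a major triad on the lowered third degree, borrowed from the parallel minor.
So the chord is Cb-Eb-Gb, a major triad.

Cb Eb Gb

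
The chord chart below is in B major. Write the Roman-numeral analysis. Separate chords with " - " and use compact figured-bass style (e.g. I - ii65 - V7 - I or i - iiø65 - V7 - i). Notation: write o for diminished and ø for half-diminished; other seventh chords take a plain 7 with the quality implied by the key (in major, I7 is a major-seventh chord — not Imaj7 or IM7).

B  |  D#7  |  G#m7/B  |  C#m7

I - V7/vi - vi65 - ii7

B has root B, degree 1 in B major, so I.
D#7 is the secondary dominant of vi (dominant seventh chord on D#): V7/vi.
G#m7/B: minor seventh chord on G# = scale degree 6 → vi65.
C#m7: root C# is the supertonic; minor seventh chord there is ii7.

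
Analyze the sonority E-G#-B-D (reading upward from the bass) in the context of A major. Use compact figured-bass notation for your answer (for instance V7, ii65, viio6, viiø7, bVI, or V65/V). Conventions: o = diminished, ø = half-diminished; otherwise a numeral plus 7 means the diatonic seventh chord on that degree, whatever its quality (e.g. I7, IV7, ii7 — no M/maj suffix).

Stacked in thirds the chord is E-G#-B-D: a dominant seventh chord on E.
E is scale degree 5 in A major, and a dominant seventh chord on that degree is written V7.

V7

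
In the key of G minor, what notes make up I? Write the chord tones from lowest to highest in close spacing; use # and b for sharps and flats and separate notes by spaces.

G B D

Scale degree 1 in G minor is G; here the chord built on it is altered to a major triad. I is the major tonic (Picardy third), borrowed from the parallel major.
So the chord is G-B-D, a major triad.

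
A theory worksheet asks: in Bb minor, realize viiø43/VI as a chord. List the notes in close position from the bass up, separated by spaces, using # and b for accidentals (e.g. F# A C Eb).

viiø43/VI is a secondary leading-tone chord. The target VI is Gb in Bb minor; the applied chord is rooted a semitone below, on F.
Building a half-diminished seventh chord on F gives F-Ab-Cb-Eb.
The figured bass 43 indicates second inversion, placing the fifth (Cb) in the bass: Cb-Eb-F-Ab.

Cb Eb F Ab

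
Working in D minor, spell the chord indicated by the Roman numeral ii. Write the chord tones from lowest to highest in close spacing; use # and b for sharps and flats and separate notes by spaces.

ii is the minor supertonic, borrowed from the parallel major (the Dorian ii). In D minor that root is E.
So the chord is E-G-B, a minor triad.

E G B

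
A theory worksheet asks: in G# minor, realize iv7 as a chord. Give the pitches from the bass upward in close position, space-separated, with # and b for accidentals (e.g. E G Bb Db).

In G# minor, the subdominant is C#, and the diatonic chord built there is a minor seventh chord.
That chord is spelled C#-E-G#-B.

C# E G# B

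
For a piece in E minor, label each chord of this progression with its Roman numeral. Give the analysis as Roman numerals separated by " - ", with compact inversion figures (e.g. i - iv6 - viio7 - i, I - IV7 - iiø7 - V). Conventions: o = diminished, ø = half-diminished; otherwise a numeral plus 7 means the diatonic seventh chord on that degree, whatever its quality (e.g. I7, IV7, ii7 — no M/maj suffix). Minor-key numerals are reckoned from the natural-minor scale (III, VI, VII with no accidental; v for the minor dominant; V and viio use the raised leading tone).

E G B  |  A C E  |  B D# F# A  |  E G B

i - iv - V7 - i

E-G-B has root E, degree 1 in E minor, so i.
A-C-E: root A is the subdominant; minor triad there is iv.
B-D#-F#-A: root B is the dominant; dominant seventh chord there is V7.
E-G-B has root E, degree 1 in E minor, so i.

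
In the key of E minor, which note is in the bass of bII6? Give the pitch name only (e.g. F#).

A

bII in E minor has root F; the chord is F-A-C.
The figure 6 means first inversion — the third is in the bass.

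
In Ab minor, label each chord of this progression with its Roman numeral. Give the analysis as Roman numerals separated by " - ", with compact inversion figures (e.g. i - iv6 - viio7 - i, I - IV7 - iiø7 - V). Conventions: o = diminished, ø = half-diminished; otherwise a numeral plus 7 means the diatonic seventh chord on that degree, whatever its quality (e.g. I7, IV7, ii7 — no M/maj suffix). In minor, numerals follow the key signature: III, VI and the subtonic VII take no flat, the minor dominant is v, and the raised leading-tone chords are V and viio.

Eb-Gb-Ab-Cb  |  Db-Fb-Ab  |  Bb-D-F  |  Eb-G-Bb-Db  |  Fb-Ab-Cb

i43 - iv - V/V - V7 - VI

Eb-Gb-Ab-Cb: minor seventh chord on Ab = scale degree 1 → i43.
Db-Fb-Ab: minor triad on Db = scale degree 4 → iv.
Bb-D-F is the secondary dominant of V (major triad on Bb): V/V.
Eb-G-Bb-Db: dominant seventh chord on Eb = scale degree 5 → V7.
Fb-Ab-Cb: root Fb is the submediant; major triad there is VI.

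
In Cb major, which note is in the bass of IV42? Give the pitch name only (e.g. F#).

Eb

IV in Cb major has root Fb; the chord is Fb-Ab-Cb-Eb.
The figure 42 means third inversion — the seventh is in the bass.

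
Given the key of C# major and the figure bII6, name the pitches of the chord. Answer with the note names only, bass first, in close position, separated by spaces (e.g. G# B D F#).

F# A D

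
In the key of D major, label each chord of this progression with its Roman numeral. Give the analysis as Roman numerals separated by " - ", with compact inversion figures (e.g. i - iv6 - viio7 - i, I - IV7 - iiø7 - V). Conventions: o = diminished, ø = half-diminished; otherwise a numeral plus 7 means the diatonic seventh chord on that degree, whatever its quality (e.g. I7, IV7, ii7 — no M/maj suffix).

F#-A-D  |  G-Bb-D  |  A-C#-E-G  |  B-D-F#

I6 - iv - V7 - vi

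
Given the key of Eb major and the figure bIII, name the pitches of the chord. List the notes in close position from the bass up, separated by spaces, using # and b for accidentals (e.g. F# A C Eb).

Gb Bb Db

bIII is a major triad on the lowered third degree, borrowed from the parallel minor. In Eb major that root is Gb.
So the chord is Gb-Bb-Db, a major triad.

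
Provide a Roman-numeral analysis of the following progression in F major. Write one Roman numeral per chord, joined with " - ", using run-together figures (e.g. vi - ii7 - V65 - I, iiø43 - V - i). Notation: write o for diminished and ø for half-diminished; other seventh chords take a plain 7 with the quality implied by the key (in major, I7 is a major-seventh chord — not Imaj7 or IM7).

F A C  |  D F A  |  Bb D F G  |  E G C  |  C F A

F-A-C: root F is the tonic; major triad there is I.
D-F-A: root D is the submediant; minor triad there is vi.
Bb-D-F-G: root G is the supertonic; minor seventh chord there is ii65.
E-G-C has root C, degree 5 in F major, so V6.
C-F-A: root F is the tonic; major triad there is I64.

I - vi - ii65 - V6 - I64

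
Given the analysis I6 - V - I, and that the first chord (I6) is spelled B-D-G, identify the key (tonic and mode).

The anchor chord is a major triad on G, labeled I6.
If G is scale degree 1 and the mode makes that degree carry a major triad, the tonic is G and the mode is major.

G major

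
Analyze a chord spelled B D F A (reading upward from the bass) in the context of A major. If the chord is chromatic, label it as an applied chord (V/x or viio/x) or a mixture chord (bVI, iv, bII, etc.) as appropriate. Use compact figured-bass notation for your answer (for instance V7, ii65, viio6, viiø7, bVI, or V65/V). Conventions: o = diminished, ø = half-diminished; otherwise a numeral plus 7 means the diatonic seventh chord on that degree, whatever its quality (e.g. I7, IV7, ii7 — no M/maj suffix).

iiø7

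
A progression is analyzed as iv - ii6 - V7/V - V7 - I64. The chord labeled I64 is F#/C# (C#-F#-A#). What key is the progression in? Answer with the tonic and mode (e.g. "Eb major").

F# major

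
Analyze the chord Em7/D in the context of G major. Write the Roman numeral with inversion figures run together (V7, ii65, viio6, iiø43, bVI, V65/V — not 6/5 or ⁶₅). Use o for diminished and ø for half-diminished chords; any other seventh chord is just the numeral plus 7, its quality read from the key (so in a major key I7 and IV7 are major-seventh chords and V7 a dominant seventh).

vi42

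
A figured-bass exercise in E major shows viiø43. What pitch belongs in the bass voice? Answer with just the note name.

A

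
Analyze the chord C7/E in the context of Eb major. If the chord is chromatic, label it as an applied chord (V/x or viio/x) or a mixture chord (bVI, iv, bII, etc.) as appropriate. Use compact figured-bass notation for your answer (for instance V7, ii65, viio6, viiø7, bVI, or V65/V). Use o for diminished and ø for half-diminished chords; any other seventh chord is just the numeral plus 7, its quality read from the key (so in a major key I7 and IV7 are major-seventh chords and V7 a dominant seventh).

The pitches C-E-G-Bb form a dominant seventh chord rooted on C.
C is not a diatonic chord root with this quality in Eb major, but it lies a perfect fifth above F (ii), so the chord functions as an applied dominant of ii.
With E in the bass the chord is in first inversion, so the figured bass is 65.

V65/ii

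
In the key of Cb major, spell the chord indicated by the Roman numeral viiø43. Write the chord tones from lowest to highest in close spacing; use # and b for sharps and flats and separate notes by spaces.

In Cb major, the seventh degree is Bb, and the diatonic chord built there is a half-diminished seventh chord.
That chord is spelled Bb-Db-Fb-Ab.
With the 43 figure the chord is in second inversion; from the bass Fb upward in close position it reads Fb-Ab-Bb-Db.

Fb Ab Bb Db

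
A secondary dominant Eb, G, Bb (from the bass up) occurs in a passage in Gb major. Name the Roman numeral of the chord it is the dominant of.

ii

The chord is a major triad on Eb.
A dominant resolves down a perfect fifth: Eb → Ab. In Gb major, Ab is scale degree 2, i.e. ii.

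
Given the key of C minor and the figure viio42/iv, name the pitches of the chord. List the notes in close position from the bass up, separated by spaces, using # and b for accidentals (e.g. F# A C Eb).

Db E G Bb

The slash marks an applied leading-tone chord: viio of iv. In C minor, iv is F, so the leading tone to it is E, a half step below.
Building a fully diminished seventh chord on E gives E-G-Bb-Db.
With the 42 figure the chord is in third inversion; from the bass Db upward in close position it reads Db-E-G-Bb.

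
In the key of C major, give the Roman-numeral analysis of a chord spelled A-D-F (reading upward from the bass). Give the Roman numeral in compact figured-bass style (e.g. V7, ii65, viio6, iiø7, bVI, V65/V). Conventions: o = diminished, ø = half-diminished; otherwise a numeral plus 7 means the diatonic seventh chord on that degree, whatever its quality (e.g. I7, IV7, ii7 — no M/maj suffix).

ii64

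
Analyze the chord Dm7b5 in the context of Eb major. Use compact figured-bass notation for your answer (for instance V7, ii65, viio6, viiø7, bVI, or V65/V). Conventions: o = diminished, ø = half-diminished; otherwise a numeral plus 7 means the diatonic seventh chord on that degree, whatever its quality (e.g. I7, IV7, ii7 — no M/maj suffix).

viiø7

Stacked in thirds the chord is D-F-Ab-C: a half-diminished seventh chord on D.
In Eb major, D is the leading tone; the diatonic half-diminished seventh chord there is viiø7.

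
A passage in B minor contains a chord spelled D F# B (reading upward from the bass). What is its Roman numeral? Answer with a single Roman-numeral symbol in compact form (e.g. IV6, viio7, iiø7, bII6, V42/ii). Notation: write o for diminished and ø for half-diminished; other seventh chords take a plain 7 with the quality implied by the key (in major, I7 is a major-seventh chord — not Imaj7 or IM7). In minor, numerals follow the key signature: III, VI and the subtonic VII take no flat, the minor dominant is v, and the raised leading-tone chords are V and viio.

i6

Stacked in thirds the chord is B-D-F#: a minor triad on B.
B is scale degree 1 in B minor, and a minor triad on that degree is written i.
With D in the bass the chord is in first inversion, so the figured bass is 6.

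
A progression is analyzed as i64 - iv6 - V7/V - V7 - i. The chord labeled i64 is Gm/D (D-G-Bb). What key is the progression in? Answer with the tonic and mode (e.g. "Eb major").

G minor

The anchor chord is a minor triad on G, labeled i64.
If G is scale degree 1 and the mode makes that degree carry a minor triad, the tonic is G and the mode is minor.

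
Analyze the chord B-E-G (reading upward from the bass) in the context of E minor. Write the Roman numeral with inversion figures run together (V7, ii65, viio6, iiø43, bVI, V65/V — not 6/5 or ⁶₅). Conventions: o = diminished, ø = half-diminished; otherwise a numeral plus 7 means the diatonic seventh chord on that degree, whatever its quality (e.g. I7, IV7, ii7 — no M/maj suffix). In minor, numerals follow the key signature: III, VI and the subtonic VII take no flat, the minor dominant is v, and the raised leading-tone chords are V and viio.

i64

Stacked in thirds the chord is E-G-B: a minor triad on E.
E is scale degree 1 in E minor, and a minor triad on that degree is written i.
With B in the bass the chord is in second inversion, so the figured bass is 64.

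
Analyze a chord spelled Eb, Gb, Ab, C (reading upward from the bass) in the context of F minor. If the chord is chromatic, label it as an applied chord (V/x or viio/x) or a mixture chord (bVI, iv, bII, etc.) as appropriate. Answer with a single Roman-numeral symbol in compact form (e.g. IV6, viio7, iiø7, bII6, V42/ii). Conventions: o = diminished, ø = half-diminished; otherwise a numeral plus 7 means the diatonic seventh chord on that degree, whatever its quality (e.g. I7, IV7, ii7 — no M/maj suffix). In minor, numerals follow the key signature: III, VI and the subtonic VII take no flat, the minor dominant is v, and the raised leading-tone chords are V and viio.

V43/VI

Stacked in thirds the chord is Ab-C-Eb-Gb: a dominant seventh chord on Ab.
Ab is not a diatonic chord root with this quality in F minor, but it lies a perfect fifth above Db (VI), so the chord functions as an applied dominant of VI.
With Eb in the bass the chord is in second inversion, so the figured bass is 43.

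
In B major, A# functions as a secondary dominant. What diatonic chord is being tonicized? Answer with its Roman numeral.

iii

The chord is a major triad on A#.
A dominant resolves down a perfect fifth: A# → D#. In B major, D# is scale degree 3, i.e. iii.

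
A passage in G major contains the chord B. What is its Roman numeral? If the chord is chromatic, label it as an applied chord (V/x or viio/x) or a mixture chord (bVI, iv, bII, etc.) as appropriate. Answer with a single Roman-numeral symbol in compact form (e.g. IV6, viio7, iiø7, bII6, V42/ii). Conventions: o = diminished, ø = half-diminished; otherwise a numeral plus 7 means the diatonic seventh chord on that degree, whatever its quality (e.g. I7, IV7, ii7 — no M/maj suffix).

V/vi

Stacked in thirds the chord is B-D#-F#: a major triad on B.
B is not a diatonic chord root with this quality in G major, but it lies a perfect fifth above E (vi), so the chord functions as an applied dominant of vi.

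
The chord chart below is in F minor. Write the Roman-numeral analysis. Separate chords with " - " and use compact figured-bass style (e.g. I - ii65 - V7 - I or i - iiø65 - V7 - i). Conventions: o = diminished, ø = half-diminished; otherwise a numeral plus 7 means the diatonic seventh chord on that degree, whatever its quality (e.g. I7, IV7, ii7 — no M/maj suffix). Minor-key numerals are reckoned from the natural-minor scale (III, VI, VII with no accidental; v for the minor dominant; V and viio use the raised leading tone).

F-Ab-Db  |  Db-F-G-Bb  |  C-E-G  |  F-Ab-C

VI6 - iiø43 - V - i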